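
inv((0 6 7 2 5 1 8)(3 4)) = (0 8 1 5 2 7 6)(3 4)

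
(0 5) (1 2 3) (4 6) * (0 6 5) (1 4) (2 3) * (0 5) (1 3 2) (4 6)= (0 5 4) (1 2) (3 6) 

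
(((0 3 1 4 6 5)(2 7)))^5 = (0 5 6 4 1 3)(2 7)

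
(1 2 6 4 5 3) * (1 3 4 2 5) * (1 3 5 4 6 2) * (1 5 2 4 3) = (1 3 2 4)(5 6)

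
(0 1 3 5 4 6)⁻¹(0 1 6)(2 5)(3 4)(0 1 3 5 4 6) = (0 1 3)(2 4)(5 6)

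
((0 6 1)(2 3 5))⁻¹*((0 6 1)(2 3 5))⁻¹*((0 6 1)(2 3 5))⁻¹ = ()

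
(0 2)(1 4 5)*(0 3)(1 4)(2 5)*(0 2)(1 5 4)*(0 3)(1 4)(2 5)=(0 1 2)(3 5 4)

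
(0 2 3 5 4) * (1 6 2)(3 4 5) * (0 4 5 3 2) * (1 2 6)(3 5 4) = (0 2 4 3 6)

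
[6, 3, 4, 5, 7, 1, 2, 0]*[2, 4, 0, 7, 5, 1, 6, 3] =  [6, 7, 5, 1, 3, 4, 0, 2]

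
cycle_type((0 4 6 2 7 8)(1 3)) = 2.6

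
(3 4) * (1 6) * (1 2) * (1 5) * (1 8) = (1 6 2 5 8)(3 4)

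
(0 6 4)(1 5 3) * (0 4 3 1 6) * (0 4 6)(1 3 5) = (0 4 6 5 3)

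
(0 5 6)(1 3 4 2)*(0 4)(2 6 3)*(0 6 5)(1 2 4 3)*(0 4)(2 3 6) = (0 4 5 1)(2 3)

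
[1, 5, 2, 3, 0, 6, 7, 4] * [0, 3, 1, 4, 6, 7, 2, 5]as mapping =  [0→3, 1→7, 2→1, 3→4, 4→0, 5→2, 6→5, 7→6]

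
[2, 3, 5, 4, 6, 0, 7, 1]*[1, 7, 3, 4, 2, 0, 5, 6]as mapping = [0→3, 1→4, 2→0, 3→2, 4→5, 5→1, 6→6, 7→7]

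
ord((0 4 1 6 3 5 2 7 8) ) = 9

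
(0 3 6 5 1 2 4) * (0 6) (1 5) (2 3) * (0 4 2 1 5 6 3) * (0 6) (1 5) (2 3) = (0 5) (1 6) (2 3 4) 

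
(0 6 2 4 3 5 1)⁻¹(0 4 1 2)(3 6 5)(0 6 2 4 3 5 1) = (0 4 6 3)(1 5 2)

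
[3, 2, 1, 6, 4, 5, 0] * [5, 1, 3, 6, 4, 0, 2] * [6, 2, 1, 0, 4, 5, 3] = [3, 0, 2, 1, 4, 6, 5]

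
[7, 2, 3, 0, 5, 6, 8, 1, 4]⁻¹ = [3, 7, 1, 2, 8, 4, 5, 0, 6]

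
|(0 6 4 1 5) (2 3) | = 10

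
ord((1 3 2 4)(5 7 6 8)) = 4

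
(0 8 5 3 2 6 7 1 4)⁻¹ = (0 4 1 7 6 2 3 5 8)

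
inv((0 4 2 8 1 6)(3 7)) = (0 6 1 8 2 4)(3 7)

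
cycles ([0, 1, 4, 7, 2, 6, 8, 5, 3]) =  (2 4)(3 7 5 6 8)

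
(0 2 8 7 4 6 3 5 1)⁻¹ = (0 1 5 3 6 4 7 8 2)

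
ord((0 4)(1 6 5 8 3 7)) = 6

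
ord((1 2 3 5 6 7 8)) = 7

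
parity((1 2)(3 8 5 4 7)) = odd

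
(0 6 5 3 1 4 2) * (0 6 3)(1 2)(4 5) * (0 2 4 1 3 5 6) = (0 5 2)(1 6)(3 4)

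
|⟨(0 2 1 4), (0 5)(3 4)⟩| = 120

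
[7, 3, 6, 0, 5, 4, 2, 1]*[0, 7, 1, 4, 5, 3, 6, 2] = [2, 4, 6, 0, 3, 5, 1, 7]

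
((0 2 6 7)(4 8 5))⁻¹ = (0 7 6 2)(4 5 8)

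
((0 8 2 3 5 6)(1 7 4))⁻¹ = (0 6 5 3 2 8)(1 4 7)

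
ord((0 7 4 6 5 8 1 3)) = 8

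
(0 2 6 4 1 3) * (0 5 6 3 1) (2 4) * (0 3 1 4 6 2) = (0 6) (1 4 3 5 2) 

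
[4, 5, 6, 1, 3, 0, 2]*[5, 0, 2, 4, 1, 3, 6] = [1, 3, 6, 0, 4, 5, 2] 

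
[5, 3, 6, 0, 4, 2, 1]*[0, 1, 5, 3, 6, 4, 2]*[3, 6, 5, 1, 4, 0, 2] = [4, 1, 5, 3, 2, 0, 6]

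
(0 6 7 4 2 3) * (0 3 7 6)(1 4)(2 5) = (1 4 5 2 7)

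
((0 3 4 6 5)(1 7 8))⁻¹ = (0 5 6 4 3)(1 8 7)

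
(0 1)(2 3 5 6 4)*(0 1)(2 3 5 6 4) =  (2 5 4 3 6)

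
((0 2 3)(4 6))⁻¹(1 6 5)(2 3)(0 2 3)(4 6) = (0 3)(1 4 5)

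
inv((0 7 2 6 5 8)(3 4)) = (0 8 5 6 2 7)(3 4)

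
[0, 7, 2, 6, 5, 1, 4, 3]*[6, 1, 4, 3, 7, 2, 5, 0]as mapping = [0→6, 1→0, 2→4, 3→5, 4→2, 5→1, 6→7, 7→3]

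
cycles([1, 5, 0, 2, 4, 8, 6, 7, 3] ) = (0 1 5 8 3 2)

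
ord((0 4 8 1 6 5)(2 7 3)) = 6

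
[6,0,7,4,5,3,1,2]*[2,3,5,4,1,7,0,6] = [0,2,6,1,7,4,3,5]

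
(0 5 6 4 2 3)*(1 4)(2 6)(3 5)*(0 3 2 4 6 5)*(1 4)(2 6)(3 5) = (0 6 4 3 5 1 2)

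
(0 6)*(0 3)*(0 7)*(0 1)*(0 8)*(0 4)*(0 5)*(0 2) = (0 6 3 7 1 8 4 5 2)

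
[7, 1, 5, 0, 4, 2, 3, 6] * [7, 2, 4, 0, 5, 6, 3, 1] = [1, 2, 6, 7, 5, 4, 0, 3]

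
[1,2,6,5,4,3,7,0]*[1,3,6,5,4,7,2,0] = [3,6,2,7,4,5,0,1]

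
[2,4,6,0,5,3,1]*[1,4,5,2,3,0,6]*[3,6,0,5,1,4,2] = [4,5,2,6,3,0,1]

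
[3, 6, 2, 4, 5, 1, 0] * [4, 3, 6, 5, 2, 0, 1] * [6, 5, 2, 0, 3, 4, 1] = [4, 5, 1, 2, 6, 0, 3]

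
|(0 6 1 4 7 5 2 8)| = 8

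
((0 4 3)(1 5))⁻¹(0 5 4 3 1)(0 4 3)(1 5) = (0 5 4 1 3)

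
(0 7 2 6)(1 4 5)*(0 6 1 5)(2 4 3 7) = (0 2 1 3 7 4)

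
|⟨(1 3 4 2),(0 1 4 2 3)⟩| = 120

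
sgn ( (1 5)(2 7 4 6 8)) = -1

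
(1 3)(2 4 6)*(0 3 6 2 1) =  (0 3)(1 6)(2 4)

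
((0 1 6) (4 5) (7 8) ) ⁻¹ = (0 6 1) (4 5) (7 8) 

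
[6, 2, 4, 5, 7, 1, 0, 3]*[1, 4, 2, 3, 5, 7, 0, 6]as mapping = [0→0, 1→2, 2→5, 3→7, 4→6, 5→4, 6→1, 7→3]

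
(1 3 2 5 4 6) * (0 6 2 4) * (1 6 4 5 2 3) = (0 4 3 5)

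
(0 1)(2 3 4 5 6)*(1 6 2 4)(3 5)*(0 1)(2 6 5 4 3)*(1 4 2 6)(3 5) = (0 3)(1 4 6 5)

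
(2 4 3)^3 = ()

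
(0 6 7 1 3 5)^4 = (0 3 7)(1 6 5)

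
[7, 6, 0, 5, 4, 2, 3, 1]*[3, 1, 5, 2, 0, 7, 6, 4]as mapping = [0→4, 1→6, 2→3, 3→7, 4→0, 5→5, 6→2, 7→1]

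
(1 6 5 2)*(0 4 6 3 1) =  (0 4 6 5 2)(1 3)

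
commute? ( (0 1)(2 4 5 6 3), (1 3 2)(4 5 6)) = no: (0 1)(2 4 5 6 3)*(1 3 2)(4 5 6) = (0 3 1)(2 5 4 6), (1 3 2)(4 5 6)*(0 1)(2 4 5 6 3) = (0 1 2)(3 4 6 5)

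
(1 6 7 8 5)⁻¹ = (1 5 8 7 6)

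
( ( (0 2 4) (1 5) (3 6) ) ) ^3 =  (1 5) (3 6) 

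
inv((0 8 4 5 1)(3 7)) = (0 1 5 4 8)(3 7)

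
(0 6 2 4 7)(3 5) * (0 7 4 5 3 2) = (0 6)(2 5)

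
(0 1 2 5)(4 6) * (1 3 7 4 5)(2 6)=(0 3 7 4 2 1 6 5)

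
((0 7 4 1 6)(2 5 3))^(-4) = (0 7 4 1 6)(2 3 5)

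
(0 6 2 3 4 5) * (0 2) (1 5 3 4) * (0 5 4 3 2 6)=(1 4 2 3) (5 6) 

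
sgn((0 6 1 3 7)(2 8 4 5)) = -1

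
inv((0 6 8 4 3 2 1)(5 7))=(0 1 2 3 4 8 6)(5 7)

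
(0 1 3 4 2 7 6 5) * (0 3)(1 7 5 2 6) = (0 7 1)(2 5 3 4 6)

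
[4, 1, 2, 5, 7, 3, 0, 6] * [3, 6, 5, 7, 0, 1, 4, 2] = [0, 6, 5, 1, 2, 7, 3, 4]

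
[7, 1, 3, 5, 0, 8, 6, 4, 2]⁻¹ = [4, 1, 8, 2, 7, 3, 6, 0, 5]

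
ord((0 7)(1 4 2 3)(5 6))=4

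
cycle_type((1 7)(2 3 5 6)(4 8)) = 2^2.4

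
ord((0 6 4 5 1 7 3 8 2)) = 9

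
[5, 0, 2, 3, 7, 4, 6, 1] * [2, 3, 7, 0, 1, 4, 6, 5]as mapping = [0→4, 1→2, 2→7, 3→0, 4→5, 5→1, 6→6, 7→3]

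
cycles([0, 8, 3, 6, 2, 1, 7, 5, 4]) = (1 8 4 2 3 6 7 5)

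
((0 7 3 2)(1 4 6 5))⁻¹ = (0 2 3 7)(1 5 6 4)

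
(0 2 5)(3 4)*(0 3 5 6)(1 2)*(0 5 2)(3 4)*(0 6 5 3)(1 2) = (0 2 5 4 1 6 3)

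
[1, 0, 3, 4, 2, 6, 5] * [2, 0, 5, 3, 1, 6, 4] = [0, 2, 3, 1, 5, 4, 6]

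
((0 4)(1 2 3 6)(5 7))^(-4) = ()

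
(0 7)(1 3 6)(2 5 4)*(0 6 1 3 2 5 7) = (1 2 7 6 3)(4 5)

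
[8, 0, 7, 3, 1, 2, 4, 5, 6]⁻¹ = [1, 4, 5, 3, 6, 7, 8, 2, 0]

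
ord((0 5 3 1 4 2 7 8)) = 8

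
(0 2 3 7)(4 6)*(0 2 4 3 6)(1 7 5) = (0 4)(1 7 2 6 3 5)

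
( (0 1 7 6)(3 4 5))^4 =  (3 4 5)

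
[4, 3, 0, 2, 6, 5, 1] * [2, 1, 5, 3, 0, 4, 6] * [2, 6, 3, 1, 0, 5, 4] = [2, 1, 3, 5, 4, 0, 6]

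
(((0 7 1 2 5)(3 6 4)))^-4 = (0 7 1 2 5)(3 4 6)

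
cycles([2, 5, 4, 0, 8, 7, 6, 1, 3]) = (0 2 4 8 3)(1 5 7)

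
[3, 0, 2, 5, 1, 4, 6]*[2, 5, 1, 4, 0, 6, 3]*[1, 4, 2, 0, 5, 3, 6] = [5, 2, 4, 6, 3, 1, 0]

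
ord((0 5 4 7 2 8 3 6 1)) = 9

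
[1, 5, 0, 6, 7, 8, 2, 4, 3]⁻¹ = [2, 0, 6, 8, 7, 1, 3, 4, 5]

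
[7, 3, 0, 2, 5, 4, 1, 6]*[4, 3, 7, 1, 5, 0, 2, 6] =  [6, 1, 4, 7, 0, 5, 3, 2]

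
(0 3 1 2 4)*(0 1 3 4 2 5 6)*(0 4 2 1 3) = (0 2 1 5 6 4 3)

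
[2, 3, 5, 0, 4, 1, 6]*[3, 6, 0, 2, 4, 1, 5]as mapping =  [0→0, 1→2, 2→1, 3→3, 4→4, 5→6, 6→5]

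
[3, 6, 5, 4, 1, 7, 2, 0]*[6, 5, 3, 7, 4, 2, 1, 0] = [7, 1, 2, 4, 5, 0, 3, 6]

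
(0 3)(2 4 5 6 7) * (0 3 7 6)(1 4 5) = (0 7 2 5)(1 4)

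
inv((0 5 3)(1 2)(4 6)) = (0 3 5)(1 2)(4 6)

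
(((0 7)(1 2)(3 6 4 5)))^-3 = (0 7)(1 2)(3 6 4 5)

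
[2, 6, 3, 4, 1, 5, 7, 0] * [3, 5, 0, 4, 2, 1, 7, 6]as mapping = [0→0, 1→7, 2→4, 3→2, 4→5, 5→1, 6→6, 7→3]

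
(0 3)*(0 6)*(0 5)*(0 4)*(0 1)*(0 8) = (0 3 6 5 4 1 8)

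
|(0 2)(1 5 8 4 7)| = 10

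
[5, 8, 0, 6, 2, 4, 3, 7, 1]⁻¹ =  [2, 8, 4, 6, 5, 0, 3, 7, 1]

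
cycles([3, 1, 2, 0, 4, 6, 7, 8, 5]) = (0 3)(5 6 7 8)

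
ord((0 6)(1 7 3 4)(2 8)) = 4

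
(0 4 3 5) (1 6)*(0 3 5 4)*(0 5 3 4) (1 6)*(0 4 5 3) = (0 3 4) 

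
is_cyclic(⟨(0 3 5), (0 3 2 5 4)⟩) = no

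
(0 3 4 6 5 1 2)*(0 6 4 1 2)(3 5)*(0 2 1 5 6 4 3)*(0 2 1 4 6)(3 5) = (2 6)(4 5)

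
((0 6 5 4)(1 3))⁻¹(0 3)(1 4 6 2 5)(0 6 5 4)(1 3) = (0 5 2 4 3)(1 6)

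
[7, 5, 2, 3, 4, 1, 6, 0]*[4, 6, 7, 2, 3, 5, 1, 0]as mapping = [0→0, 1→5, 2→7, 3→2, 4→3, 5→6, 6→1, 7→4]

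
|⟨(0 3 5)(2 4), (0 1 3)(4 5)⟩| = 720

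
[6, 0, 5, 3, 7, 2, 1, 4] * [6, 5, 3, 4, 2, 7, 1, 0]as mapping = [0→1, 1→6, 2→7, 3→4, 4→0, 5→3, 6→5, 7→2]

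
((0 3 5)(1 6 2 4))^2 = (0 5 3)(1 2)(4 6)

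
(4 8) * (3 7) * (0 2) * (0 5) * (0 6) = (0 2 5 6)(3 7)(4 8)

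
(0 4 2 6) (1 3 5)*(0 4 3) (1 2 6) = (0 3 5 2 1) (4 6) 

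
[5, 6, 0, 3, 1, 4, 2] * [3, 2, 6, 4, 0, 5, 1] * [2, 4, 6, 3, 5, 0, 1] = [0, 4, 3, 5, 6, 2, 1]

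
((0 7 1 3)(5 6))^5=(0 7 1 3)(5 6)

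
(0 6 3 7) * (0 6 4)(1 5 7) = (0 4)(1 5 7 6 3)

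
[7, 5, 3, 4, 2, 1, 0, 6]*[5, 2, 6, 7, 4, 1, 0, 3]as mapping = [0→3, 1→1, 2→7, 3→4, 4→6, 5→2, 6→5, 7→0]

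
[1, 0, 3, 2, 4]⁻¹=[1, 0, 3, 2, 4]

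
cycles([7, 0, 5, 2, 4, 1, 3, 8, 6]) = (0 7 8 6 3 2 5 1)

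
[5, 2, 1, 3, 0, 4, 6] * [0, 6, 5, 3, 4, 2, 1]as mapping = [0→2, 1→5, 2→6, 3→3, 4→0, 5→4, 6→1]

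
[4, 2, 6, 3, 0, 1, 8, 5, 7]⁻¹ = [4, 5, 1, 3, 0, 7, 2, 8, 6]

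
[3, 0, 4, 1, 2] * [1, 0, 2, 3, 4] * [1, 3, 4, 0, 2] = [0, 3, 2, 1, 4]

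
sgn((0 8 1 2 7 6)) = -1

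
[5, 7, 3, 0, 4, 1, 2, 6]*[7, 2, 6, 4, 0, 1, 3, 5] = [1, 5, 4, 7, 0, 2, 6, 3]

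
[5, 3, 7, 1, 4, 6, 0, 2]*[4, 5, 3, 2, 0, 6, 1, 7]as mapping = [0→6, 1→2, 2→7, 3→5, 4→0, 5→1, 6→4, 7→3]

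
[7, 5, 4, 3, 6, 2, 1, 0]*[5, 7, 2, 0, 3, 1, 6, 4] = [4, 1, 3, 0, 6, 2, 7, 5]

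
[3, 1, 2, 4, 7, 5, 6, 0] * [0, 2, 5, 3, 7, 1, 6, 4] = [3, 2, 5, 7, 4, 1, 6, 0]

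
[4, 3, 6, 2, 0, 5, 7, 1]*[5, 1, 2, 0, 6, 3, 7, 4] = [6, 0, 7, 2, 5, 3, 4, 1]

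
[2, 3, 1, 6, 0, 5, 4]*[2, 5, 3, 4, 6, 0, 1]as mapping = [0→3, 1→4, 2→5, 3→1, 4→2, 5→0, 6→6]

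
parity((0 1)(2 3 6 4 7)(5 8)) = even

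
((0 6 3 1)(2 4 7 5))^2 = (0 3)(1 6)(2 7)(4 5)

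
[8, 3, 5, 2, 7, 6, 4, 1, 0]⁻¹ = [8, 7, 3, 1, 6, 2, 5, 4, 0]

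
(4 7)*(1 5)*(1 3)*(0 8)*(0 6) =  (0 8 6)(1 5 3)(4 7)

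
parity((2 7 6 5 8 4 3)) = even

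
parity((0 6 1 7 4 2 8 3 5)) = even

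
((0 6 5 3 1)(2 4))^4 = (0 1 3 5 6)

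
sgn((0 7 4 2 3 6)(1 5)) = 1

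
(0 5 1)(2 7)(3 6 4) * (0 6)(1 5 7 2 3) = (0 7 3)(1 6 4)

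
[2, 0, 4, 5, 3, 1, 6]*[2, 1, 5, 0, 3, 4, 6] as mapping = [0→5, 1→2, 2→3, 3→4, 4→0, 5→1, 6→6] 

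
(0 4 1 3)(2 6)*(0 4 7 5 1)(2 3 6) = (0 7 5 1 6 3 4)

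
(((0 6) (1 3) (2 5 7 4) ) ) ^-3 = (0 6) (1 3) (2 5 7 4) 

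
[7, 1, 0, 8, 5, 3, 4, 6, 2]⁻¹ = [2, 1, 8, 5, 6, 4, 7, 0, 3]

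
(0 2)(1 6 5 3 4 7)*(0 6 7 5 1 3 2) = (1 7 3 4 5 2 6)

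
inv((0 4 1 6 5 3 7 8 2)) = (0 2 8 7 3 5 6 1 4)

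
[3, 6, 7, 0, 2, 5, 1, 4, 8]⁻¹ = [3, 6, 4, 0, 7, 5, 1, 2, 8]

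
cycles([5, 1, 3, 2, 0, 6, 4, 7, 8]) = (0 5 6 4)(2 3)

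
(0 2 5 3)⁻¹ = (0 3 5 2)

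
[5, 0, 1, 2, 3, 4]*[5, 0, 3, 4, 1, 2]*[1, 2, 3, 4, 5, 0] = [3, 0, 1, 4, 5, 2]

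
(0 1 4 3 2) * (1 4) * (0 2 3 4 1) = (0 1)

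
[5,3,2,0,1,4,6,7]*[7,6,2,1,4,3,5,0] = [3,1,2,7,6,4,5,0]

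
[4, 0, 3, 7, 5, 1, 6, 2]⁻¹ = [1, 5, 7, 2, 0, 4, 6, 3]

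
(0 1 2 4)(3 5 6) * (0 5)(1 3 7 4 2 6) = (0 3)(1 6 7 4 5)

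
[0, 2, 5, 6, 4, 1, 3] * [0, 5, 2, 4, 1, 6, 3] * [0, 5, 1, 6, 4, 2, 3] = [0, 1, 3, 6, 5, 2, 4]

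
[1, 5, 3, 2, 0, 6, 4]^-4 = [1, 5, 2, 3, 0, 6, 4]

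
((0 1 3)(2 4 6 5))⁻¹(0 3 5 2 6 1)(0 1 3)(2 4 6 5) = (0 2 4 5 3 1)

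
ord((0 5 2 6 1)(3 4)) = 10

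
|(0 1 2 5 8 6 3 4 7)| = 9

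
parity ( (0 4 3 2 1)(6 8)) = odd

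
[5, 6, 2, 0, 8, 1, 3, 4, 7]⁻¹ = [3, 5, 2, 6, 7, 0, 1, 8, 4]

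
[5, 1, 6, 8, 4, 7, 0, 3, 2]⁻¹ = [6, 1, 8, 7, 4, 0, 2, 5, 3]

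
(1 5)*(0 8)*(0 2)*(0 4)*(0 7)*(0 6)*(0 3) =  (0 8 2 4 7 6 3)(1 5)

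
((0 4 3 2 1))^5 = ()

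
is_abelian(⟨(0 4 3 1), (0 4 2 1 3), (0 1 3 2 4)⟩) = no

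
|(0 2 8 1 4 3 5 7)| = 8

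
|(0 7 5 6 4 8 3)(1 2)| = 14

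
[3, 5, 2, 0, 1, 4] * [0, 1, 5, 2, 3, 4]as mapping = [0→2, 1→4, 2→5, 3→0, 4→1, 5→3]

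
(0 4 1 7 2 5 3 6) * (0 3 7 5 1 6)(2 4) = (0 2 1 5 7 4 6 3)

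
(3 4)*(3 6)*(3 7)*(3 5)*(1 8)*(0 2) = (0 2)(1 8)(3 4 6 7 5)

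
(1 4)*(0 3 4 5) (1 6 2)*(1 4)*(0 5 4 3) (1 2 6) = (1 4) (2 3) 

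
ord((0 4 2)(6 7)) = 6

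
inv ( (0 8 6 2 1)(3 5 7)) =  (0 1 2 6 8)(3 7 5)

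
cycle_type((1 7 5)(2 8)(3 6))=2^2.3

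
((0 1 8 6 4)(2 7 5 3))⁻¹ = (0 4 6 8 1)(2 3 5 7)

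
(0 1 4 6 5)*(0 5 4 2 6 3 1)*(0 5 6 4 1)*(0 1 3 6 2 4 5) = (1 4 6 3)(2 5)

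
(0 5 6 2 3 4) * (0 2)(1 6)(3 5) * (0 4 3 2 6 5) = (0 2)(1 5)(4 6)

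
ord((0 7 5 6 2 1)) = 6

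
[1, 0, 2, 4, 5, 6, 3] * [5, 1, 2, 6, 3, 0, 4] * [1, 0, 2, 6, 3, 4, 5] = [0, 4, 2, 6, 1, 3, 5]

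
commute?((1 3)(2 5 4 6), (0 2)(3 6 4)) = no:(1 3)(2 5 4 6)*(0 2)(3 6 4) = (0 2 5 3 1 6), (0 2)(3 6 4)*(1 3)(2 5 4 6) = (0 5 4 1 3 2)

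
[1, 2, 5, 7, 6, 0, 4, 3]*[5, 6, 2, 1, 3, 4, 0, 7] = [6, 2, 4, 7, 0, 5, 3, 1]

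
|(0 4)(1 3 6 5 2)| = 10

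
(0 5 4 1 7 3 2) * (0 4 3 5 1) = (0 1 7 5 3 2 4)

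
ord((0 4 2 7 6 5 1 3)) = 8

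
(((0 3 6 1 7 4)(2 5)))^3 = (0 1)(2 5)(3 7)(4 6)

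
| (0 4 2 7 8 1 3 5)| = 8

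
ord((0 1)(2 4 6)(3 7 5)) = 6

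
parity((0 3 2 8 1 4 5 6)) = odd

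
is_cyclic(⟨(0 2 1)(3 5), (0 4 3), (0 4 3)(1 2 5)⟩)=no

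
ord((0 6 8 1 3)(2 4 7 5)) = 20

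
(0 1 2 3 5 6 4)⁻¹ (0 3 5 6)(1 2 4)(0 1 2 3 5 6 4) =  (0 2 3)(1 5 6 4)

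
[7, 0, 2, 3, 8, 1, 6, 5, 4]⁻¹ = [1, 5, 2, 3, 8, 7, 6, 0, 4]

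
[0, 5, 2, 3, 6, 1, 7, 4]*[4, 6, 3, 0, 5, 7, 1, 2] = [4, 7, 3, 0, 1, 6, 2, 5]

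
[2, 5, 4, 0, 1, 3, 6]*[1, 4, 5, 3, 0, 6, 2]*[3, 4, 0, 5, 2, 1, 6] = [1, 6, 3, 4, 2, 5, 0]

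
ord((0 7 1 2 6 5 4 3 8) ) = 9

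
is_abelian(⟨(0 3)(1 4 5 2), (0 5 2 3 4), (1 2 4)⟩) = no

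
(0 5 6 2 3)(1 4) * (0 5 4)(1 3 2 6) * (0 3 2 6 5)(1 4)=(0 1 3)(2 6 5 4)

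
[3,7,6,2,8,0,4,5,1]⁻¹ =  [5,8,3,0,6,7,2,1,4]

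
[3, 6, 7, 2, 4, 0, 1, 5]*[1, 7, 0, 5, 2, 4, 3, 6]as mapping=[0→5, 1→3, 2→6, 3→0, 4→2, 5→1, 6→7, 7→4]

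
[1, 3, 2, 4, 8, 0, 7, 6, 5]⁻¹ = [5, 0, 2, 1, 3, 8, 7, 6, 4]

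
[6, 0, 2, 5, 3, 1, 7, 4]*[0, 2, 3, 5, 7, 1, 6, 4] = [6, 0, 3, 1, 5, 2, 4, 7]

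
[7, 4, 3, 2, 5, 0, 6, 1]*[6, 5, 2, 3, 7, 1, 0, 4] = [4, 7, 3, 2, 1, 6, 0, 5]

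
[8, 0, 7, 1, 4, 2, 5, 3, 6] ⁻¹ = [1, 3, 5, 7, 4, 6, 8, 2, 0] 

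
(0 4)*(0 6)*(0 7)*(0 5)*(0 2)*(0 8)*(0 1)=(0 4 6 7 5 2 8 1)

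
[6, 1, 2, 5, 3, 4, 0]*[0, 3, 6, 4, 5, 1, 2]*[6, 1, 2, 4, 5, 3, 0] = [2, 4, 0, 1, 5, 3, 6]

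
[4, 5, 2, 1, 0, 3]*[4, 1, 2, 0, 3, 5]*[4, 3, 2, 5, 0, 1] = [5, 1, 2, 3, 0, 4]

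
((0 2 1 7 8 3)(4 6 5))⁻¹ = (0 3 8 7 1 2)(4 5 6)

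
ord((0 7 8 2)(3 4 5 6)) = 4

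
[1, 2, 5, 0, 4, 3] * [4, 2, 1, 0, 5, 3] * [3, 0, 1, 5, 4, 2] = [1, 0, 5, 4, 2, 3]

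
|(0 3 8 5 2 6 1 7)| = 8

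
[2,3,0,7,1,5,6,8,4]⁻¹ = [2,4,0,1,8,5,6,3,7]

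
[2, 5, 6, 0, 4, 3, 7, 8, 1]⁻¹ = [3, 8, 0, 5, 4, 1, 2, 6, 7]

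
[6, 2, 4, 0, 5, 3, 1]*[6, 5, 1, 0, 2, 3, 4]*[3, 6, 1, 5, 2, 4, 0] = [2, 6, 1, 0, 5, 3, 4]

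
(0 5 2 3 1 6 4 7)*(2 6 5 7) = (0 7)(1 5 6 4 2 3)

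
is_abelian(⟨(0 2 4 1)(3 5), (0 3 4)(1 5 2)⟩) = no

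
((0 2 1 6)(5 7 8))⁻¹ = (0 6 1 2)(5 8 7)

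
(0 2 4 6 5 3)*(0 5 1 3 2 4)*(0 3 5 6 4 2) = (0 2 3 6 1 5)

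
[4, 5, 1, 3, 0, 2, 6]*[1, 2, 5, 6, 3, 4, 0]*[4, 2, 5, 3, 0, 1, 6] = [3, 0, 5, 6, 2, 1, 4]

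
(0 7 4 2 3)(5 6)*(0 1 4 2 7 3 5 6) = (0 3 1 4 7 2 5)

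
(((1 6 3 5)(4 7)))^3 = (1 5 3 6)(4 7)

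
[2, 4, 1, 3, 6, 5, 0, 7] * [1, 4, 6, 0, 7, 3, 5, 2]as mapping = [0→6, 1→7, 2→4, 3→0, 4→5, 5→3, 6→1, 7→2]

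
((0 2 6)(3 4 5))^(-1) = (0 6 2)(3 5 4)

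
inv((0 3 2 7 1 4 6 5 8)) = (0 8 5 6 4 1 7 2 3)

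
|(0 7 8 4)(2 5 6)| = 12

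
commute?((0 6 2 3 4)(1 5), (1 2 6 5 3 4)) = no:(0 6 2 3 4)(1 5)*(1 2 6 5 3 4) = (0 5 2 4)(1 3), (1 2 6 5 3 4)*(0 6 2 3 4)(1 5) = (0 6 1 3)(4 5)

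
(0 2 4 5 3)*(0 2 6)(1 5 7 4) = (0 6)(1 5 3 2)(4 7)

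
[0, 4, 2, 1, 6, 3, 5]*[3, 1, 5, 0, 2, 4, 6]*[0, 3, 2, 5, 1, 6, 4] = [5, 2, 6, 3, 4, 0, 1]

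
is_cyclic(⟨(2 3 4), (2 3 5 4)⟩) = no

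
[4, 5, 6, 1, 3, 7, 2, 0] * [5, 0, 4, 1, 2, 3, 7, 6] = [2, 3, 7, 0, 1, 6, 4, 5]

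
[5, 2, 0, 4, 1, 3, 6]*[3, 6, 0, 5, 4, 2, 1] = [2, 0, 3, 4, 6, 5, 1]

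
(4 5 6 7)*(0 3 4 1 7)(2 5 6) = (0 3 4 6)(1 7)(2 5)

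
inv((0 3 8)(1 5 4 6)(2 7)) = (0 8 3)(1 6 4 5)(2 7)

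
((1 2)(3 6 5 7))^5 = (1 2)(3 6 5 7)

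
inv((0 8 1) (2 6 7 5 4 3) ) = (0 1 8) (2 3 4 5 7 6) 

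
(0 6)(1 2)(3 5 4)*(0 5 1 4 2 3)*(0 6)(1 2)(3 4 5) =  (1 4 6 3 2 5)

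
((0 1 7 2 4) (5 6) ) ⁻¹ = (0 4 2 7 1) (5 6) 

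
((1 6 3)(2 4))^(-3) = (2 4)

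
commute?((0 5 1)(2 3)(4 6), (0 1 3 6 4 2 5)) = no:(0 5 1)(2 3)(4 6)*(0 1 3 6 4 2 5) = (2 6)(3 5), (0 1 3 6 4 2 5)*(0 5 1)(2 3)(4 6) = (1 2)(3 4)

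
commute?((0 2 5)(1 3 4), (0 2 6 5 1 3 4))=no:(0 2 5)(1 3 4) * (0 2 6 5 1 3 4)=(0 6 5 2 1 4 3), (0 2 6 5 1 3 4) * (0 2 5)(1 3 4)=(0 5 3 1 4 2 6)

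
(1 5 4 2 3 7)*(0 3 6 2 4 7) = (0 3)(1 5 7)(2 6)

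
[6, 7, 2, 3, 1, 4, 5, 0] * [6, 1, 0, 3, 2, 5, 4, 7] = [4, 7, 0, 3, 1, 2, 5, 6]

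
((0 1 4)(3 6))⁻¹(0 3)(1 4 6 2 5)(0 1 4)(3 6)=(0 3 2 5 4)(1 6)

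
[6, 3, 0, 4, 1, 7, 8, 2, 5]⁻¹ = [2, 4, 7, 1, 3, 8, 0, 5, 6]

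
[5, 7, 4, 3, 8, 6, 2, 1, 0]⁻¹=[8, 7, 6, 3, 2, 0, 5, 1, 4]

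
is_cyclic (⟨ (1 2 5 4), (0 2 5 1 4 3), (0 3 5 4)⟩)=no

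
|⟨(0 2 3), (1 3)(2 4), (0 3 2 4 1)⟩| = 60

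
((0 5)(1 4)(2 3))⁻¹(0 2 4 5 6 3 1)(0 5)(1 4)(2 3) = (0 6 2 4 5 3 1)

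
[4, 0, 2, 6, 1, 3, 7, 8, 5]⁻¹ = [1, 4, 2, 5, 0, 8, 3, 6, 7]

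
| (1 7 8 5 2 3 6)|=7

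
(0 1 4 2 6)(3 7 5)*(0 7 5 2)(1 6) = (0 6 7 2 1 4)(3 5)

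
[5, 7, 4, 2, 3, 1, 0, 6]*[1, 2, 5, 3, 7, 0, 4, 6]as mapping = [0→0, 1→6, 2→7, 3→5, 4→3, 5→2, 6→1, 7→4]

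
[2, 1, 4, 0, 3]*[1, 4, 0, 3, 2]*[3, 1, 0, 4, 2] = [3, 2, 0, 1, 4]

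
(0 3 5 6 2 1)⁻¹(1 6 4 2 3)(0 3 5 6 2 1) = (0 2 4 1 5)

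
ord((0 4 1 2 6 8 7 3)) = 8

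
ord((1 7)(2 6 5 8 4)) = 10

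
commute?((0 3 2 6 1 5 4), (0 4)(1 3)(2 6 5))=no:(0 3 2 6 1 5 4) * (0 4)(1 3)(2 6 5)=(0 1 2 5)(3 6), (0 4)(1 3)(2 6 5) * (0 3 2 6 1 5 4)=(1 2)(3 5 6 4)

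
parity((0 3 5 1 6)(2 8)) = odd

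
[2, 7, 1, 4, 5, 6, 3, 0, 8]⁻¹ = [7, 2, 0, 6, 3, 4, 5, 1, 8]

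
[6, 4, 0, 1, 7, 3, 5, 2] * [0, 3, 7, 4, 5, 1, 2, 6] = [2, 5, 0, 3, 6, 4, 1, 7]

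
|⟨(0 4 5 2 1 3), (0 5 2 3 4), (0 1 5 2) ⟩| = 720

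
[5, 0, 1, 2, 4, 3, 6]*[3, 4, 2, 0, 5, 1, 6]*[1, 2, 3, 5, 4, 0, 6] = [2, 5, 4, 3, 0, 1, 6]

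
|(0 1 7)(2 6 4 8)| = 12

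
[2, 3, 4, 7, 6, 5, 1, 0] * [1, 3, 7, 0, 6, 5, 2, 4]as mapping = [0→7, 1→0, 2→6, 3→4, 4→2, 5→5, 6→3, 7→1]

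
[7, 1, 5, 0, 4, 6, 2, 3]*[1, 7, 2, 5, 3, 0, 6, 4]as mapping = [0→4, 1→7, 2→0, 3→1, 4→3, 5→6, 6→2, 7→5]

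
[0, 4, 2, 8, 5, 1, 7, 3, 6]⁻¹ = [0, 5, 2, 7, 1, 4, 8, 6, 3]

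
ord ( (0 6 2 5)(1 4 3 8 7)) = 20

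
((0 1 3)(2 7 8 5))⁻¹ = (0 3 1)(2 5 8 7)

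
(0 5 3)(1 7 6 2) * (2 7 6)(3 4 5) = (0 3)(1 6 7 2)(4 5)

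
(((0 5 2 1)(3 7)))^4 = ()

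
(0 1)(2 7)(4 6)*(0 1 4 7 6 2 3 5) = (0 4 2 6 7 3 5)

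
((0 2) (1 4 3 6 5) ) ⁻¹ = (0 2) (1 5 6 3 4) 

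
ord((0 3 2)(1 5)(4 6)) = 6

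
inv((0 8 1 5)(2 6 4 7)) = (0 5 1 8)(2 7 4 6)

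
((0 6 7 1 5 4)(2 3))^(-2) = (0 5 7)(1 6 4)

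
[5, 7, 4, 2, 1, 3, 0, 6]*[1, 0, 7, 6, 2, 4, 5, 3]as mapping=[0→4, 1→3, 2→2, 3→7, 4→0, 5→6, 6→1, 7→5]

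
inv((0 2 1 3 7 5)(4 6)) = (0 5 7 3 1 2)(4 6)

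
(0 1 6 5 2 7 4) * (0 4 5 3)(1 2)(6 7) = (0 2 6 3)(1 7 5)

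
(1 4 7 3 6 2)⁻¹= (1 2 6 3 7 4)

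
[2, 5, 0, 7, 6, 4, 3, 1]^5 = [2, 7, 0, 6, 5, 1, 4, 3]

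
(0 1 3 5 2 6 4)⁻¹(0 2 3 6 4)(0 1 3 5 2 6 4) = (0 1 6 5 4)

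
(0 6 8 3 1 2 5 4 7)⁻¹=(0 7 4 5 2 1 3 8 6)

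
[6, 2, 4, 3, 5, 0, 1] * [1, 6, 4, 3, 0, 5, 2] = [2, 4, 0, 3, 5, 1, 6]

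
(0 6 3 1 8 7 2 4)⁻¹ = (0 4 2 7 8 1 3 6)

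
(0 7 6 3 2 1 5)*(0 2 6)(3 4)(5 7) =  (0 5 2 1 7)(3 6 4)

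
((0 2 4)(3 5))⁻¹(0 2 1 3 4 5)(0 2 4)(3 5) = (0 3 2 4 1 5)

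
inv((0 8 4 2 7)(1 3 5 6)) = (0 7 2 4 8)(1 6 5 3)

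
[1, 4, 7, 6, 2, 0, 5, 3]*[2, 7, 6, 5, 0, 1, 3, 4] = [7, 0, 4, 3, 6, 2, 1, 5]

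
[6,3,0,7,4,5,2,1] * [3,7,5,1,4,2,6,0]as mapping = [0→6,1→1,2→3,3→0,4→4,5→2,6→5,7→7]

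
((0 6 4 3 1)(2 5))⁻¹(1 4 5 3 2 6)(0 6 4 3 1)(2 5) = (0 3 2 1 5 4)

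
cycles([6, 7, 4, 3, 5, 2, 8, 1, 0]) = (0 6 8) (1 7) (2 4 5) 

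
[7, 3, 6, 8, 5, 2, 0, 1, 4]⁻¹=[6, 7, 5, 1, 8, 4, 2, 0, 3]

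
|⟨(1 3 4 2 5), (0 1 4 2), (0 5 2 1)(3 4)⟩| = 720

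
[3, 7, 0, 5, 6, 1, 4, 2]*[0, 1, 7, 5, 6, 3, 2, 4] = [5, 4, 0, 3, 2, 1, 6, 7] 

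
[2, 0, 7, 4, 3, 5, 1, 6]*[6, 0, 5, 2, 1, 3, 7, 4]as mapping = [0→5, 1→6, 2→4, 3→1, 4→2, 5→3, 6→0, 7→7]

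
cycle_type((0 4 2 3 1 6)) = 6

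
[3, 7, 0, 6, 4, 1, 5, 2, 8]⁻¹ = [2, 5, 7, 0, 4, 6, 3, 1, 8]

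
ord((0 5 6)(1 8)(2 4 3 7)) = 12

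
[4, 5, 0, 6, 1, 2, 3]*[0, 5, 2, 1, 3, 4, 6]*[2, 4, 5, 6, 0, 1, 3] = [6, 0, 2, 3, 1, 5, 4]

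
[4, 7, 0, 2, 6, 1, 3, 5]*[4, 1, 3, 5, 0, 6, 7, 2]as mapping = [0→0, 1→2, 2→4, 3→3, 4→7, 5→1, 6→5, 7→6]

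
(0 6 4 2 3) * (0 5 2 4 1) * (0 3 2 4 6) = (1 3 5 4 6) 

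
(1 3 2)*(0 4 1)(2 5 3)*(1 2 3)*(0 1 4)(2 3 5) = (1 5 4 3 2)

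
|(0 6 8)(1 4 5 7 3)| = 15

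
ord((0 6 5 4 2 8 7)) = 7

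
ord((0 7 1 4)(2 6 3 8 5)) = 20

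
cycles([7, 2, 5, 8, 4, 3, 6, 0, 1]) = (0 7)(1 2 5 3 8)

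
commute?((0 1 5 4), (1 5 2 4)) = no:(0 1 5 4) * (1 5 2 4) = (0 5 1 2 4), (1 5 2 4) * (0 1 5 4) = (0 1 4 5 2)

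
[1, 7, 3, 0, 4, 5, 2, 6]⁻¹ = [3, 0, 6, 2, 4, 5, 7, 1]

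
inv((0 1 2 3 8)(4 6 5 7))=(0 8 3 2 1)(4 7 5 6)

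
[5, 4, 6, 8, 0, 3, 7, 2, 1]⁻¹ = [4, 8, 7, 5, 1, 0, 2, 6, 3]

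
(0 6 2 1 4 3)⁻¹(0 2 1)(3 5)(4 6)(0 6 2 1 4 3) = (0 5)(1 4 6)(2 3)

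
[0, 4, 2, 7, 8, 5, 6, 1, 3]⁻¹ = [0, 7, 2, 8, 1, 5, 6, 3, 4]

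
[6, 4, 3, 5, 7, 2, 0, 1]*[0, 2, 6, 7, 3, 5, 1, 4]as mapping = [0→1, 1→3, 2→7, 3→5, 4→4, 5→6, 6→0, 7→2]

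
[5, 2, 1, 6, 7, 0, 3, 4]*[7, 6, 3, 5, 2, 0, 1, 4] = [0, 3, 6, 1, 4, 7, 5, 2]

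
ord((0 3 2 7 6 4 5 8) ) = 8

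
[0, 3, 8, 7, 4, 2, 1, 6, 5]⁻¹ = [0, 6, 5, 1, 4, 8, 7, 3, 2]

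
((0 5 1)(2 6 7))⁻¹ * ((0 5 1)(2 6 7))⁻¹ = (0 5 1)(2 6 7)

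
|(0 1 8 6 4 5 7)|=7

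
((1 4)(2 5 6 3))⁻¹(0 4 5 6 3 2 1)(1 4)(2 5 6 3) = (0 1 6 3 2 5 4)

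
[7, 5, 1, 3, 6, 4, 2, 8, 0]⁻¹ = [8, 2, 6, 3, 5, 1, 4, 0, 7]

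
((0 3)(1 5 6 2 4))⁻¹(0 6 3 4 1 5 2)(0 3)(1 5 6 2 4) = (0 1 5 6 4 3 2)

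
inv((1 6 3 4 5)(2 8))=(1 5 4 3 6)(2 8)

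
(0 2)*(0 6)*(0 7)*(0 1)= (0 2 6 7 1)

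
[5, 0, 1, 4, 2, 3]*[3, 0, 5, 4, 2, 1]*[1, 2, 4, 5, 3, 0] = [2, 5, 1, 4, 0, 3]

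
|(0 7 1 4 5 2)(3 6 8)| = 6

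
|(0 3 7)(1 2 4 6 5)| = 15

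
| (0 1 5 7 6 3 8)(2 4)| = 14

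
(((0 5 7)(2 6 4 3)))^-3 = (2 6 4 3)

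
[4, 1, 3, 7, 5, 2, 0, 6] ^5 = [7, 1, 4, 5, 6, 0, 3, 2] 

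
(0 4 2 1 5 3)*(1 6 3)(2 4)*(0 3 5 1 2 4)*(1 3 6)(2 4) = (0 2 1 3 6 5 4)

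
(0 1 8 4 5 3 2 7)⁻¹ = (0 7 2 3 5 4 8 1)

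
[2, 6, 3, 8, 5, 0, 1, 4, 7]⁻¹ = [5, 6, 0, 2, 7, 4, 1, 8, 3]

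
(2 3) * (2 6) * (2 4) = (2 3 6 4)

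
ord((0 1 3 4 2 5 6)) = 7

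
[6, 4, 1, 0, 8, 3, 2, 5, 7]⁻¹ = [3, 2, 6, 5, 1, 7, 0, 8, 4]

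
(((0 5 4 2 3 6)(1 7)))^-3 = (0 2)(1 7)(3 5)(4 6)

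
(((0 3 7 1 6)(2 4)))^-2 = (0 1 3 6 7)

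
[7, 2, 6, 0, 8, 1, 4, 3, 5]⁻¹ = [3, 5, 1, 7, 6, 8, 2, 0, 4]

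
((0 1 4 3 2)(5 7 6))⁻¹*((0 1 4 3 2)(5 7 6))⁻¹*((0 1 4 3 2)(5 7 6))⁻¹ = (0 4 2 1 3)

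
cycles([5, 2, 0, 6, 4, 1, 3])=(0 5 1 2)(3 6)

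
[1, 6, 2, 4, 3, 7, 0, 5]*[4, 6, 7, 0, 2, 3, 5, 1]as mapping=[0→6, 1→5, 2→7, 3→2, 4→0, 5→1, 6→4, 7→3]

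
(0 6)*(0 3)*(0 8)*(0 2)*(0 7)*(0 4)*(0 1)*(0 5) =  (0 6 3 8 2 7 4 1 5)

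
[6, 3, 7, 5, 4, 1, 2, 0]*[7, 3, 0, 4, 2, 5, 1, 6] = [1, 4, 6, 5, 2, 3, 0, 7]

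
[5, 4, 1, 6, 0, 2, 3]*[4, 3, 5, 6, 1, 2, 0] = [2, 1, 3, 0, 4, 5, 6]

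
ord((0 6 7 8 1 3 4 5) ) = 8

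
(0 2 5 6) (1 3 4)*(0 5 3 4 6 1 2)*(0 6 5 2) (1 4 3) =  (0 6 2 1 3 5 4) 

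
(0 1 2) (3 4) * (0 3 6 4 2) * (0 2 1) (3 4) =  (1 2 4 6 3) 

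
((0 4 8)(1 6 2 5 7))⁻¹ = (0 8 4)(1 7 5 2 6)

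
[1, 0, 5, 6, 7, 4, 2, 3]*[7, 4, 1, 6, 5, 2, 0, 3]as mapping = [0→4, 1→7, 2→2, 3→0, 4→3, 5→5, 6→1, 7→6]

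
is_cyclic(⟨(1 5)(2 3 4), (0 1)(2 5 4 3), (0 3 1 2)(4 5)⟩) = no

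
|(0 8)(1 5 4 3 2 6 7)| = 14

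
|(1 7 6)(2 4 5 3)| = 12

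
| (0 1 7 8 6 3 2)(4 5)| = 14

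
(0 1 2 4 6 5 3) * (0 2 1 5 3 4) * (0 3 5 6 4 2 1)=(0 6 5 2 3 1)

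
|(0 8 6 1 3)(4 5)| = 10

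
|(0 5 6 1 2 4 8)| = 7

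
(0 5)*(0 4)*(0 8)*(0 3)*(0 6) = (0 5 4 8 3 6)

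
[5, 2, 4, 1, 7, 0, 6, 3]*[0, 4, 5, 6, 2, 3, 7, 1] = [3, 5, 2, 4, 1, 0, 7, 6]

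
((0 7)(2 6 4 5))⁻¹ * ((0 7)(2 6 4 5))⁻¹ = (2 4)(5 6)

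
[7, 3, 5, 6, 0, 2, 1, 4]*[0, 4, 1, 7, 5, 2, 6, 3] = [3, 7, 2, 6, 0, 1, 4, 5]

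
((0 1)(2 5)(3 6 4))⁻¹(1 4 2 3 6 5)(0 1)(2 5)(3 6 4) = (0 3 5 6 4 2)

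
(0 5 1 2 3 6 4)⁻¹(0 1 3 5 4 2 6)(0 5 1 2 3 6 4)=(0 3 4 5 2 6 1)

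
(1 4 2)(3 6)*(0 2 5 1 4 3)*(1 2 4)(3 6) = (0 4 5 2 1 6)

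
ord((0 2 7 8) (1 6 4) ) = 12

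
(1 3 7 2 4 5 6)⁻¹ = (1 6 5 4 2 7 3)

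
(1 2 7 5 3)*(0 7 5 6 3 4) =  (0 7 6 3 1 2 5 4)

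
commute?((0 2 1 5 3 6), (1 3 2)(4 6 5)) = no:(0 2 1 5 3 6)*(1 3 2)(4 6 5) = (0 1 4 6)(2 3 5), (1 3 2)(4 6 5)*(0 2 1 5 3 6) = (0 2 5 4)(1 6 3)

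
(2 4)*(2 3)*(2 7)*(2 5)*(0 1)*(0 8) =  (0 1 8)(2 4 3 7 5)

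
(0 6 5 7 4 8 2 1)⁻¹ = (0 1 2 8 4 7 5 6)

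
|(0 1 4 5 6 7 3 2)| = 8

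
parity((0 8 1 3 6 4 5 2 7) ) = even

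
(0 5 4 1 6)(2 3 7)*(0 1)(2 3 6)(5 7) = (0 7 3 5 4)(1 2 6)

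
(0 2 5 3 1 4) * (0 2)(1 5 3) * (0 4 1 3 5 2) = (0 4)(2 5 3)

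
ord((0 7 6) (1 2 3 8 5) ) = 15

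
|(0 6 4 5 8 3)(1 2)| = 6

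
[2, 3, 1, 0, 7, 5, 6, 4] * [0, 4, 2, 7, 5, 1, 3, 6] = [2, 7, 4, 0, 6, 1, 3, 5]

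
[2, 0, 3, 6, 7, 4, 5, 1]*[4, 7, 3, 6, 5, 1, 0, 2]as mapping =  [0→3, 1→4, 2→6, 3→0, 4→2, 5→5, 6→1, 7→7]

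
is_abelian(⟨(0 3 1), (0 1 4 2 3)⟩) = no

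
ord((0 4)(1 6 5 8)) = 4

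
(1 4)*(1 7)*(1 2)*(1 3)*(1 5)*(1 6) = (1 4 7 2 3 5 6) 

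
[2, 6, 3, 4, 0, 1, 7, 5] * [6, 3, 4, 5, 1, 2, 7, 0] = [4, 7, 5, 1, 6, 3, 0, 2]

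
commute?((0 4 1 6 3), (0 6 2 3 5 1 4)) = no:(0 4 1 6 3)*(0 6 2 3 5 1 4) = (1 2 3 6 5), (0 6 2 3 5 1 4)*(0 4 1 6 3) = (0 3 5 6 2)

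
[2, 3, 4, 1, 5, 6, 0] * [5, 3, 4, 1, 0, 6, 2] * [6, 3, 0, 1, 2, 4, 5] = [2, 3, 6, 1, 5, 0, 4] 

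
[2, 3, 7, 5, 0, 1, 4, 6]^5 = [0, 5, 2, 1, 4, 3, 6, 7]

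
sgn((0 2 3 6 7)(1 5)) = -1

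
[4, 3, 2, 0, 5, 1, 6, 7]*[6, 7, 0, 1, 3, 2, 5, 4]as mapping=[0→3, 1→1, 2→0, 3→6, 4→2, 5→7, 6→5, 7→4]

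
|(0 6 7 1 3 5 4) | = 7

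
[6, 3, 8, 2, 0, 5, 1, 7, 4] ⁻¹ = [4, 6, 3, 1, 8, 5, 0, 7, 2] 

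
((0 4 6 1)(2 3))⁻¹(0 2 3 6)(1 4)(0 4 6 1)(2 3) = (0 6)(1 4 3 2)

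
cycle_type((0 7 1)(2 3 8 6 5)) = 3.5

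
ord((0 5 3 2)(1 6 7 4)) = 4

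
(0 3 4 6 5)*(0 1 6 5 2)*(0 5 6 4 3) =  (1 4 6 2 5)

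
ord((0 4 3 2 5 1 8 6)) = 8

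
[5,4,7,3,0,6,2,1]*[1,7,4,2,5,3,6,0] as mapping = [0→3,1→5,2→0,3→2,4→1,5→6,6→4,7→7] 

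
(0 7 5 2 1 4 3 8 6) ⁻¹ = (0 6 8 3 4 1 2 5 7) 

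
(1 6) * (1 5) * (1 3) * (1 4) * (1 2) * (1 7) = (1 6 5 3 4 2 7)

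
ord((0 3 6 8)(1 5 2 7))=4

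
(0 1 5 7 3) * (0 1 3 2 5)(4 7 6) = (0 3 1)(2 5 6 4 7)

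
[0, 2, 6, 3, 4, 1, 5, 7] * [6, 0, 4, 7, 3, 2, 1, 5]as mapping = [0→6, 1→4, 2→1, 3→7, 4→3, 5→0, 6→2, 7→5]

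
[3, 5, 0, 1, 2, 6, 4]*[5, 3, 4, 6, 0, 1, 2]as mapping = [0→6, 1→1, 2→5, 3→3, 4→4, 5→2, 6→0]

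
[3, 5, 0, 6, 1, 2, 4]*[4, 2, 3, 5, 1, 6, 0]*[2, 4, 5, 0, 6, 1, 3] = [1, 3, 6, 2, 5, 0, 4]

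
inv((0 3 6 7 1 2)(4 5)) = (0 2 1 7 6 3)(4 5)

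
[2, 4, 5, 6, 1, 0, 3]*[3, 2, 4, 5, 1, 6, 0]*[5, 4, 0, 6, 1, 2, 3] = [1, 4, 3, 5, 0, 6, 2]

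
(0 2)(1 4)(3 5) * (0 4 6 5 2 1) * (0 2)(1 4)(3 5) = (0 4 2 1 6 3)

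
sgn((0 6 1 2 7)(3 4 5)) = 1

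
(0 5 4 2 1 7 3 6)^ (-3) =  (0 7 4 6 1 5 3 2)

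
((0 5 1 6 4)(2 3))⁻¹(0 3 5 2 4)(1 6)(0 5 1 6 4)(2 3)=(0 5 2 1 3)(4 6)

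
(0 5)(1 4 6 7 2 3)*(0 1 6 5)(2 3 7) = (1 4 5)(2 7 3 6)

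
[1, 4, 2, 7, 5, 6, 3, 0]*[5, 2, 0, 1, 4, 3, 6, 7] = [2, 4, 0, 7, 3, 6, 1, 5]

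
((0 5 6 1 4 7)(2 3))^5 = (0 7 4 1 6 5)(2 3)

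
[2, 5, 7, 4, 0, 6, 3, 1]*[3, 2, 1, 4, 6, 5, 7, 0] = [1, 5, 0, 6, 3, 7, 4, 2]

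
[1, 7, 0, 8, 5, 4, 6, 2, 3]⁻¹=[2, 0, 7, 8, 5, 4, 6, 1, 3]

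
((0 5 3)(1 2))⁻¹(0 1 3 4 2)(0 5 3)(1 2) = (0 4 1 5 2)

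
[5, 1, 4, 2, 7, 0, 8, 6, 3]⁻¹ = [5, 1, 3, 8, 2, 0, 7, 4, 6]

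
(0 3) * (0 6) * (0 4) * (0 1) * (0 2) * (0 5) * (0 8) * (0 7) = (0 3 6 4 1 2 5 8 7)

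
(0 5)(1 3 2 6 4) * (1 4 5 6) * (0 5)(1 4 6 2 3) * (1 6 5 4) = (0 2 1 6)(4 5)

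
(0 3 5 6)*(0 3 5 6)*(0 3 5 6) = (0 6 5 3)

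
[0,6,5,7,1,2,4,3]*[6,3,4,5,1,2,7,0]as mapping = [0→6,1→7,2→2,3→0,4→3,5→4,6→1,7→5]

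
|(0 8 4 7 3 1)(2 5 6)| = 6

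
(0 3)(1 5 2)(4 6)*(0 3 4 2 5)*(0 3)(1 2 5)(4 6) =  (0 6 5 1 3)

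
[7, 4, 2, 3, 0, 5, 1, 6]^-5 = [0, 1, 2, 3, 4, 5, 6, 7]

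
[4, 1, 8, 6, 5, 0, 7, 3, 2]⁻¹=[5, 1, 8, 7, 0, 4, 3, 6, 2]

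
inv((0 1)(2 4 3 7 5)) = (0 1)(2 5 7 3 4)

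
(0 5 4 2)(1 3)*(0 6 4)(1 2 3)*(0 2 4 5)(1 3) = (1 3 4)(2 6 5)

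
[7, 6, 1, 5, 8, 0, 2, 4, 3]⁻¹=[5, 2, 6, 8, 7, 3, 1, 0, 4]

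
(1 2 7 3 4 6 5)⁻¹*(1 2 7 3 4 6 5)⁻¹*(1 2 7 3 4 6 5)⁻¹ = (1 4 2 6 7 5 3)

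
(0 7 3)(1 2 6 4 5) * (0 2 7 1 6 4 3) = (0 1 7)(2 4 5 6 3)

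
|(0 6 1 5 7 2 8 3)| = 8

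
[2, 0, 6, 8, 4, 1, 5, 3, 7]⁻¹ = [1, 5, 0, 7, 4, 6, 2, 8, 3]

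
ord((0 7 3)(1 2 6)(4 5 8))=3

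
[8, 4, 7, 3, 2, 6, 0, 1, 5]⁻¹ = [6, 7, 4, 3, 1, 8, 5, 2, 0]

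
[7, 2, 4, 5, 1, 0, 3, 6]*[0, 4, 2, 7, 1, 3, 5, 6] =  [6, 2, 1, 3, 4, 0, 7, 5]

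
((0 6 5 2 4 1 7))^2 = (0 5 4 7 6 2 1)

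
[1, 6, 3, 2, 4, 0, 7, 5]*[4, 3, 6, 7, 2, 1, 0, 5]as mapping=[0→3, 1→0, 2→7, 3→6, 4→2, 5→4, 6→5, 7→1]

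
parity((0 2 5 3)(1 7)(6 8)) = odd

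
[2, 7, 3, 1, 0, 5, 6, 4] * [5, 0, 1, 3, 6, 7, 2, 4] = [1, 4, 3, 0, 5, 7, 2, 6]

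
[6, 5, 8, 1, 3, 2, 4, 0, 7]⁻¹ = [7, 3, 5, 4, 6, 1, 0, 8, 2]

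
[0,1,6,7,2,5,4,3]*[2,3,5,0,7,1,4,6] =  [2,3,4,6,5,1,7,0]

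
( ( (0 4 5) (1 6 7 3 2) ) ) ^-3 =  (1 7 2 6 3) 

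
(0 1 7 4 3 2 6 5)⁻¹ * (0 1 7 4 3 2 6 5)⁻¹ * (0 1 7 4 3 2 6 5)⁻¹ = (0 2 7 5 3 1 6 4)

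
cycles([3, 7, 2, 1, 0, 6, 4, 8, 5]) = (0 3 1 7 8 5 6 4)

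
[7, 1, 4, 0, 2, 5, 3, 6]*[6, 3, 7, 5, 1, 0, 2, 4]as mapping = [0→4, 1→3, 2→1, 3→6, 4→7, 5→0, 6→5, 7→2]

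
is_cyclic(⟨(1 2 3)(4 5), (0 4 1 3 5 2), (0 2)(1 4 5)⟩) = no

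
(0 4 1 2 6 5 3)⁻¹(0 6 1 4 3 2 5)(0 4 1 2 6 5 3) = (0 6 3 4 5 2 1)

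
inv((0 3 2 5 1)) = (0 1 5 2 3)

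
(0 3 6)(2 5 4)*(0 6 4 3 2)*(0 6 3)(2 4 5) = (0 4 6 3 5)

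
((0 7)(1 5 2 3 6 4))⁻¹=(0 7)(1 4 6 3 2 5)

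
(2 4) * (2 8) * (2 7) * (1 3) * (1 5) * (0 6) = (0 6) (1 3 5) (2 4 8 7) 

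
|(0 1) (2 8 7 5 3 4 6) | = 14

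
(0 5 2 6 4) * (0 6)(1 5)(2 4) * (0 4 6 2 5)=(0 1)(2 4)(5 6)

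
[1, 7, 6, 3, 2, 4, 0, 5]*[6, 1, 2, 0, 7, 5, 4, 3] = [1, 3, 4, 0, 2, 7, 6, 5]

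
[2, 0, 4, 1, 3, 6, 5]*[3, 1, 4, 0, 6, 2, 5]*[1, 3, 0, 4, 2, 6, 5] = [2, 4, 5, 3, 1, 6, 0]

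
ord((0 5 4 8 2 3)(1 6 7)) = 6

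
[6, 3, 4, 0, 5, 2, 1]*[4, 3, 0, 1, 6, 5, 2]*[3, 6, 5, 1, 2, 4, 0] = [5, 6, 0, 2, 4, 3, 1]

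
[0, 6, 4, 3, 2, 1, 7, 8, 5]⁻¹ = [0, 5, 4, 3, 2, 8, 1, 6, 7]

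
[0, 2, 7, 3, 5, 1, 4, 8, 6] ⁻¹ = [0, 5, 1, 3, 6, 4, 8, 2, 7] 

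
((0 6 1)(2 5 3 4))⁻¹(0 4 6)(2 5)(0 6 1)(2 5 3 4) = (1 6 2)(3 5)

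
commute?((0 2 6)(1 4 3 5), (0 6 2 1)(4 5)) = no:(0 2 6)(1 4 3 5)*(0 6 2 1)(4 5) = (0 1 5)(3 4), (0 6 2 1)(4 5)*(0 2 6)(1 4 3 5) = (1 2 4)(3 5)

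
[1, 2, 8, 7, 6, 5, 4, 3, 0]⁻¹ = [8, 0, 1, 7, 6, 5, 4, 3, 2]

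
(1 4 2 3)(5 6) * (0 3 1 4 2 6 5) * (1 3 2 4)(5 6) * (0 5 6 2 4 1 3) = (0 4 6 5 2)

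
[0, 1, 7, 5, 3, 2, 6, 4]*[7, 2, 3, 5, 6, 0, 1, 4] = [7, 2, 4, 0, 5, 3, 1, 6]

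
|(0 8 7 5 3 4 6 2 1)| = 9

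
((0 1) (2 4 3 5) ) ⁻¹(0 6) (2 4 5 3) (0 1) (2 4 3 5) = (1 6) (2 5 4 3) 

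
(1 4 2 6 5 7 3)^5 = (1 7 6 4 3 5 2)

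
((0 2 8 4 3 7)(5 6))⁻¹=(0 7 3 4 8 2)(5 6)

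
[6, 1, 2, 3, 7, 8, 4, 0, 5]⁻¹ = [7, 1, 2, 3, 6, 8, 0, 4, 5]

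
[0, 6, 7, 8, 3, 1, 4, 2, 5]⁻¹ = [0, 5, 7, 4, 6, 8, 1, 2, 3]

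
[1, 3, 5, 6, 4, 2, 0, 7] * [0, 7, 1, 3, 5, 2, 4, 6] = [7, 3, 2, 4, 5, 1, 0, 6]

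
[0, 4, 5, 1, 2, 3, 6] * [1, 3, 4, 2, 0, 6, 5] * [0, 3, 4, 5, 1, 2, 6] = [3, 0, 6, 5, 1, 4, 2]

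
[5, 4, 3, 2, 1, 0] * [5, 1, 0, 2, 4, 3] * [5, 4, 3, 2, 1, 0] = [2, 1, 3, 5, 4, 0]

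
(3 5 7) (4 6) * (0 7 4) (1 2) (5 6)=(0 7 3 6) (1 2) (4 5) 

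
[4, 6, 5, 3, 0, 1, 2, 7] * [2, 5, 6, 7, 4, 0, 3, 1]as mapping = [0→4, 1→3, 2→0, 3→7, 4→2, 5→5, 6→6, 7→1]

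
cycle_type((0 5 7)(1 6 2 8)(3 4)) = 2.3.4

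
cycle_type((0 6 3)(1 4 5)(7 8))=2.3^2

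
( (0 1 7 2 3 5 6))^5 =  (0 5 2 1 6 3 7)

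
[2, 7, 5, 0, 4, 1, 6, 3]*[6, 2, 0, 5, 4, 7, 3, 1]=[0, 1, 7, 6, 4, 2, 3, 5]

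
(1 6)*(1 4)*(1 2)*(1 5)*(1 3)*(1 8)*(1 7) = (1 6 4 2 5 3 8 7)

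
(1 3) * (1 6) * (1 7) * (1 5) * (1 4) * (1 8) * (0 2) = (0 2)(1 3 6 7 5 4 8)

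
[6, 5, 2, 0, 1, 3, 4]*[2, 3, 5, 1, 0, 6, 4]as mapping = [0→4, 1→6, 2→5, 3→2, 4→3, 5→1, 6→0]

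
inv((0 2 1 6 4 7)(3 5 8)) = (0 7 4 6 1 2)(3 8 5)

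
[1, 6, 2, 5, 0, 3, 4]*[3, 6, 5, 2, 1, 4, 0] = [6, 0, 5, 4, 3, 2, 1] 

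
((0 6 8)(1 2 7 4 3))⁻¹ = (0 8 6)(1 3 4 7 2)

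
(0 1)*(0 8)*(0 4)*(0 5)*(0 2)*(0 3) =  (0 1 8 4 5 2 3)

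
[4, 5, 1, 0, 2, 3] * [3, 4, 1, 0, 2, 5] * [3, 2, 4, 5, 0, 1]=[4, 1, 0, 5, 2, 3] 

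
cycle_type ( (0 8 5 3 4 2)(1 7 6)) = 3.6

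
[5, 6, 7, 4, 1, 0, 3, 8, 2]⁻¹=[5, 4, 8, 6, 3, 0, 1, 2, 7]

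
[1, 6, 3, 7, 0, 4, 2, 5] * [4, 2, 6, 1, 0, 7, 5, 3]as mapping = [0→2, 1→5, 2→1, 3→3, 4→4, 5→0, 6→6, 7→7]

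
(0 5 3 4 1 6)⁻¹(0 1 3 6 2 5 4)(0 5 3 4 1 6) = (0 2 3 1 5 6 4)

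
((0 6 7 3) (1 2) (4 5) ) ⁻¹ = (0 3 7 6) (1 2) (4 5) 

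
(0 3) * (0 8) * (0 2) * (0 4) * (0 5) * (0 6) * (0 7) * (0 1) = (0 3 8 2 4 5 6 7 1)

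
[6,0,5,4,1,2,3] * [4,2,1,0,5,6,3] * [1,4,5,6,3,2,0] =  [6,3,0,2,5,4,1]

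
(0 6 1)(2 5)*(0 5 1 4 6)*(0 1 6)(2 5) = (0 1 2 6 4)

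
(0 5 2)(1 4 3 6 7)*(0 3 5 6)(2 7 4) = (0 6 4 5 7 1 2 3)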